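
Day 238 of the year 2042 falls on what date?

26 August 2042

January has 31 days (238 − 31 = 207 remain).
February has 28 days (207 − 28 = 179 remain).
March has 31 days (179 − 31 = 148 remain).
April has 30 days (148 − 30 = 118 remain).
May has 31 days (118 − 31 = 87 remain).
June has 30 days (87 − 30 = 57 remain).
July has 31 days (57 − 31 = 26 remain).
26 into August → August 26.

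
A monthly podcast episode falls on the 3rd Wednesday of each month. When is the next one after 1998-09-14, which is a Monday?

1998-09-16

September 1998 starts on a Tuesday; its first Wednesday is the 2nd, so the 3rd Wednesday is the 16th — 1998-09-16.
1998-09-16 is after 1998-09-14, so that is the next one.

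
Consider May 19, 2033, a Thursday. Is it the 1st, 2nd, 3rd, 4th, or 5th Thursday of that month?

Day 19 falls in week ⌈19/7⌉ of the month.
Days 1–7 hold the 1st Thursday, 8–14 the 2nd, 15–21 the 3rd, 22–28 the 4th, 29–31 the 5th.
19 is in the range for the 3rd.

3rd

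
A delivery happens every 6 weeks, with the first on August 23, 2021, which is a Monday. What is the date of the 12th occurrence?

The 12th occurrence is 11 intervals after the first: 11 × 42 = 462 days after August 23, 2021.
August has 31 days — 8 days to the end of August leaves 454.
From end of August to end of 2021 is 122 days (332 left).
January has 31 days (301 left).
February has 28 days (273 left).
March has 31 days (242 left).
April has 30 days (212 left).
May has 31 days (181 left).
June has 30 days (151 left).
July has 31 days (120 left).
August has 31 days (89 left).
September has 30 days (59 left).
October has 31 days (28 left).
28 days into November → November 28, 2022.

November 28, 2022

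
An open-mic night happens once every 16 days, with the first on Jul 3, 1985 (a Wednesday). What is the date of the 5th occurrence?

The 5th occurrence is 4 intervals after the first: 4 × 16 = 64 days after Jul 3, 1985.
Jul has 31 days — 28 days to the end of Jul leaves 36.
Aug has 31 days (5 left).
5 days into Sep → Sep 5, 1985.

Sep 5, 1985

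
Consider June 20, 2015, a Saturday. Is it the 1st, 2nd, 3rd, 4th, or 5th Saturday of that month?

3rd

Day 20 falls in week ⌈20/7⌉ of the month.
Days 1–7 hold the 1st Saturday, 8–14 the 2nd, 15–21 the 3rd, 22–28 the 4th, 29–31 the 5th.
20 is in the range for the 3rd.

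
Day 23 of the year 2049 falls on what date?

23 into Jan → Jan 23.

Jan 23, 2049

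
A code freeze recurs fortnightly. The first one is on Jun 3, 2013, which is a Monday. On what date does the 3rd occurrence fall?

The 3rd occurrence is 2 intervals after the first: 2 × 14 = 28 days after Jun 3, 2013.
Jun has 30 days — 27 days to the end of Jun leaves 1.
1 day into Jul → Jul 1, 2013.

Jul 1, 2013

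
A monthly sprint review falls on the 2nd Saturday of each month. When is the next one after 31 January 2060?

14 February 2060

January 2060 starts on a Thursday; its first Saturday is the 3rd, so the 2nd Saturday is the 10th — 10 January 2060.
That is not after 31 January 2060, so look at February 2060.
February 2060 starts on a Sunday; its first Saturday is the 7th, so the 2nd Saturday is the 14th — 14 February 2060.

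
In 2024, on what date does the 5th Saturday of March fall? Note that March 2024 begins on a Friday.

March 2024 begins on a Friday, so the first Saturday is March 2 (1 day later).
The 5th Saturday is 4 weeks later: 2 + 28 = 30.

2024-03-30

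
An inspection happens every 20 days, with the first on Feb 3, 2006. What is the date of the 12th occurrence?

The 12th occurrence is 11 intervals after the first: 11 × 20 = 220 days after Feb 3, 2006.
Feb has 28 days — 25 days to the end of Feb leaves 195.
Mar has 31 days (164 left).
Apr has 30 days (134 left).
May has 31 days (103 left).
Jun has 30 days (73 left).
Jul has 31 days (42 left).
Aug has 31 days (11 left).
11 days into Sep → Sep 11, 2006.

Sep 11, 2006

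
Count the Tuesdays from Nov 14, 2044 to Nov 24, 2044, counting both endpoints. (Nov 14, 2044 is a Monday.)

2

Nov 14, 2044 is a Monday; the first Tuesday on or after it is Nov 15, 2044 (1 day later).
From Nov 15, 2044 to Nov 24, 2044 is 24 − 15 = 9 days.
9 ÷ 7 = 1 full weeks with remainder 2, so 1 more Tuesdays after the first → 2.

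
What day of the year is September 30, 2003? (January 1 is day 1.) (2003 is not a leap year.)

273

Days in months before September: 31 + 28 + 31 + 30 + 31 + 30 + 31 + 31 = 243.
Plus 30 days into September → day 273.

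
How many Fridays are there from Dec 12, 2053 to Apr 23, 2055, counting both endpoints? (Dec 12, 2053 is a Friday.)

72

Dec 12, 2053 is a Friday; the first Friday on or after it is Dec 12, 2053.
From Dec 12, 2053 to Apr 23, 2055: 19 + 365 + 113 = 497 days (rest of 2053, 2054, to Apr 23, 2055 in 2055).
497 ÷ 7 = 71 full weeks with remainder 0, so 71 more Fridays after the first → 72.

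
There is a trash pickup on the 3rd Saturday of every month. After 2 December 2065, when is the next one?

December 2065 starts on a Tuesday; its first Saturday is the 5th, so the 3rd Saturday is the 19th — 19 December 2065.
19 December 2065 is after 2 December 2065, so that is the next one.

19 December 2065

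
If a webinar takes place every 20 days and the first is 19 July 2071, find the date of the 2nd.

8 August 2071

The 2nd occurrence is 1 interval after the first: 1 × 20 = 20 days after 19 July 2071.
July has 31 days — 12 days to the end of July leaves 8.
8 days into August → 8 August 2071.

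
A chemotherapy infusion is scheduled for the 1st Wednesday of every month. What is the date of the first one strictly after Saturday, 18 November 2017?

6 December 2017

November 2017 starts on a Wednesday, so its 1st Wednesday is 1 November 2017.
That is not after 18 November 2017, so look at December 2017.
December 2017 starts on a Friday, so its 1st Wednesday is 6 December 2017 (5 days in).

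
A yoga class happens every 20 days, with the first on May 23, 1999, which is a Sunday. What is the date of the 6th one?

The 6th occurrence is 5 intervals after the first: 5 × 20 = 100 days after May 23, 1999.
May has 31 days — 8 days to the end of May leaves 92.
June has 30 days (62 left).
July has 31 days (31 left).
31 days into August → August 31, 1999.

August 31, 1999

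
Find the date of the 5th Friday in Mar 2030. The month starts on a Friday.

Mar 29, 2030

Mar 2030 begins on a Friday, so the first Friday is Mar 1.
The 5th Friday is 4 weeks later: 1 + 28 = 29.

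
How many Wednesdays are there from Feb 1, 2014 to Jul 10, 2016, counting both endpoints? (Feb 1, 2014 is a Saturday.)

127

Feb 1, 2014 is a Saturday; the first Wednesday on or after it is Feb 5, 2014 (4 days later).
From Feb 5, 2014 to Jul 10, 2016: 329 + 365 + 192 = 886 days (rest of 2014, 2015, to Jul 10, 2016 in 2016).
886 ÷ 7 = 126 full weeks with remainder 4, so 126 more Wednesdays after the first → 127.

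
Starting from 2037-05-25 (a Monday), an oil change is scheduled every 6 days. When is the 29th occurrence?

The 29th occurrence is 28 intervals after the first: 28 × 6 = 168 days after 2037-05-25.
May has 31 days — 6 days to the end of May leaves 162.
June has 30 days (132 left).
July has 31 days (101 left).
August has 31 days (70 left).
September has 30 days (40 left).
October has 31 days (9 left).
9 days into November → 2037-11-09.

2037-11-09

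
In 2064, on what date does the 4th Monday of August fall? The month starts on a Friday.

August 25, 2064

August 2064 begins on a Friday, so the first Monday is August 4 (3 days later).
The 4th Monday is 3 weeks later: 4 + 21 = 25.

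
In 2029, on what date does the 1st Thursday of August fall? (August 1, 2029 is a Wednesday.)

2 August 2029

August 2029 begins on a Wednesday, so the first Thursday is August 2 (1 day later).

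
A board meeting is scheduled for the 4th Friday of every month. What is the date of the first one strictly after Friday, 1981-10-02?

1981-10-23

October 1981 starts on a Thursday; its first Friday is the 2nd, so the 4th Friday is the 23rd — 1981-10-23.
1981-10-23 is after 1981-10-02, so that is the next one.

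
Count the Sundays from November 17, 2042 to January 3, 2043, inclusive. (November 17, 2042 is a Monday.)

6

November 17, 2042 is a Monday; the first Sunday on or after it is November 23, 2042 (6 days later).
From November 23, 2042 to January 3, 2043: 7 + 31 + 3 = 41 days (rest of November, December, January).
41 ÷ 7 = 5 full weeks with remainder 6, so 5 more Sundays after the first → 6.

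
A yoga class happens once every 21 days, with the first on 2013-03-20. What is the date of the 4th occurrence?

2013-05-22

The 4th occurrence is 3 intervals after the first: 3 × 21 = 63 days after 2013-03-20.
March has 31 days — 11 days to the end of March leaves 52.
April has 30 days (22 left).
22 days into May → 2013-05-22.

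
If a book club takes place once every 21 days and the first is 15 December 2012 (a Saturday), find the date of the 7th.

20 April 2013

The 7th occurrence is 6 intervals after the first: 6 × 21 = 126 days after 15 December 2012.
December has 31 days — 16 days to the end of December leaves 110.
January has 31 days (79 left).
February has 28 days (51 left).
March has 31 days (20 left).
20 days into April → 20 April 2013.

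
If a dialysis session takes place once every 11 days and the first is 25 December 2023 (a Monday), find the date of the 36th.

13 January 2025

The 36th occurrence is 35 intervals after the first: 35 × 11 = 385 days after 25 December 2023.
December has 31 days — 6 days to the end of December leaves 379.
January has 31 days (348 left).
February has 29 days (319 left).
March has 31 days (288 left).
April has 30 days (258 left).
May has 31 days (227 left).
June has 30 days (197 left).
July has 31 days (166 left).
August has 31 days (135 left).
September has 30 days (105 left).
October has 31 days (74 left).
November has 30 days (44 left).
December has 31 days (13 left).
13 days into January → 13 January 2025.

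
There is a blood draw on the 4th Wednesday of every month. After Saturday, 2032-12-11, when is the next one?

December 2032 starts on a Wednesday; its first Wednesday is the 1st, so the 4th Wednesday is the 22nd — 2032-12-22.
2032-12-22 is after 2032-12-11, so that is the next one.

2032-12-22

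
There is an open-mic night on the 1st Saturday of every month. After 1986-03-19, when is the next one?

1986-04-05

March 1986 starts on a Saturday, so its 1st Saturday is 1986-03-01.
That is not after 1986-03-19, so look at April 1986.
April 1986 starts on a Tuesday, so its 1st Saturday is 1986-04-05 (4 days in).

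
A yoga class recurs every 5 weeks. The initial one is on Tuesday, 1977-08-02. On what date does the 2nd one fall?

1977-09-06

The 2nd occurrence is 1 interval after the first: 1 × 35 = 35 days after 1977-08-02.
August has 31 days — 29 days to the end of August leaves 6.
6 days into September → 1977-09-06.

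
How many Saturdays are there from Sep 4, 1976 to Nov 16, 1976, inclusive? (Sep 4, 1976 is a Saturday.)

11

Sep 4, 1976 is a Saturday; the first Saturday on or after it is Sep 4, 1976.
From Sep 4, 1976 to Nov 16, 1976: 26 + 31 + 16 = 73 days (rest of Sep, Oct, Nov).
73 ÷ 7 = 10 full weeks with remainder 3, so 10 more Saturdays after the first → 11.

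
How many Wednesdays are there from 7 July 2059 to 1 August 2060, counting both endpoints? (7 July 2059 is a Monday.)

56

7 July 2059 is a Monday; the first Wednesday on or after it is 9 July 2059 (2 days later).
From 9 July 2059 to 1 August 2060: 175 + 214 = 389 days (rest of 2059, to 1 August 2060 in 2060).
389 ÷ 7 = 55 full weeks with remainder 4, so 55 more Wednesdays after the first → 56.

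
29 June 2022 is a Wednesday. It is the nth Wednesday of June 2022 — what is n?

5th

Day 29 falls in week ⌈29/7⌉ of the month.
Days 1–7 hold the 1st Wednesday, 8–14 the 2nd, 15–21 the 3rd, 22–28 the 4th, 29–31 the 5th.
29 is in the range for the 5th.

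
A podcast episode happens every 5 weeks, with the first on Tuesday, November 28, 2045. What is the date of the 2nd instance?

January 2, 2046

The 2nd occurrence is 1 interval after the first: 1 × 35 = 35 days after November 28, 2045.
November has 30 days — 2 days to the end of November leaves 33.
December has 31 days (2 left).
2 days into January → January 2, 2046.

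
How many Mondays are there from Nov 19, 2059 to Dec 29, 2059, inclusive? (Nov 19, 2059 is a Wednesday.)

6

Nov 19, 2059 is a Wednesday; the first Monday on or after it is Nov 24, 2059 (5 days later).
From Nov 24, 2059 to Dec 29, 2059: 6 + 29 = 35 days (rest of Nov, Dec).
35 ÷ 7 = 5 full weeks with remainder 0, so 5 more Mondays after the first → 6.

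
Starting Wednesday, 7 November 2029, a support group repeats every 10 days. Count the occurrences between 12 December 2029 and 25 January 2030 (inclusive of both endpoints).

Occurrences land 10·i days after 7 November 2029 for i = 0, 1, 2, …
12 December 2029 is 35 days after the start; 35 ÷ 10 = 3 remainder 5; since the remainder is 5, round up to i = 4. First occurrence in the window: #5 on 17 December 2029 (4×10 = 40 days in).
25 January 2030 is 79 days after the start; 79 ÷ 10 = 7 remainder 9. Last occurrence in the window: #8 on 16 January 2030.
Occurrences #5 through #8: 4 in total.

4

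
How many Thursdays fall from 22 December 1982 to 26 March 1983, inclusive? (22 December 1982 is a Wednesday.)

22 December 1982 is a Wednesday; the first Thursday on or after it is 23 December 1982 (1 day later).
From 23 December 1982 to 26 March 1983: 8 + 31 + 28 + 26 = 93 days (rest of December, January, February, March).
93 ÷ 7 = 13 full weeks with remainder 2, so 13 more Thursdays after the first → 14.

14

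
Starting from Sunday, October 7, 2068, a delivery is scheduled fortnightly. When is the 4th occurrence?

November 18, 2068

The 4th occurrence is 3 intervals after the first: 3 × 14 = 42 days after October 7, 2068.
October has 31 days — 24 days to the end of October leaves 18.
18 days into November → November 18, 2068.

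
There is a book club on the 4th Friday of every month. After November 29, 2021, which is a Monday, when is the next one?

November 2021 starts on a Monday; its first Friday is the 5th, so the 4th Friday is the 26th — November 26, 2021.
That is not after November 29, 2021, so look at December 2021.
December 2021 starts on a Wednesday; its first Friday is the 3rd, so the 4th Friday is the 24th — December 24, 2021.

December 24, 2021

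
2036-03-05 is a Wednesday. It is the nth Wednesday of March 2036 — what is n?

Day 5 falls in week ⌈5/7⌉ of the month.
Days 1–7 hold the 1st Wednesday, 8–14 the 2nd, 15–21 the 3rd, 22–28 the 4th, 29–31 the 5th.
5 is in the range for the 1st.

1st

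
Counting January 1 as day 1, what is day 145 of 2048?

May 24, 2048

January has 31 days (145 − 31 = 114 remain).
February has 29 days (114 − 29 = 85 remain).
March has 31 days (85 − 31 = 54 remain).
April has 30 days (54 − 30 = 24 remain).
24 into May → May 24.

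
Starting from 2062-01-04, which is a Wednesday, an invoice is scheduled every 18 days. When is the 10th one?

The 10th occurrence is 9 intervals after the first: 9 × 18 = 162 days after 2062-01-04.
January has 31 days — 27 days to the end of January leaves 135.
February has 28 days (107 left).
March has 31 days (76 left).
April has 30 days (46 left).
May has 31 days (15 left).
15 days into June → 2062-06-15.

2062-06-15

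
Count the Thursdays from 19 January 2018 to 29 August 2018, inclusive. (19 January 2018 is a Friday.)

31

19 January 2018 is a Friday; the first Thursday on or after it is 25 January 2018 (6 days later).
From 25 January 2018 to 29 August 2018: 6 + 28 + 31 + 30 + 31 + 30 + 31 + 29 = 216 days (rest of January, February, March, April, May, June, July, August).
216 ÷ 7 = 30 full weeks with remainder 6, so 30 more Thursdays after the first → 31.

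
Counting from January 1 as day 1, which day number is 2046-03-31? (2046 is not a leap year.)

90

Days in months before March: 31 + 28 = 59.
Plus 31 days into March → day 90.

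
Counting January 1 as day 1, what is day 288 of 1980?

Jan has 31 days (288 − 31 = 257 remain).
Feb has 29 days (257 − 29 = 228 remain).
Mar has 31 days (228 − 31 = 197 remain).
Apr has 30 days (197 − 30 = 167 remain).
May has 31 days (167 − 31 = 136 remain).
Jun has 30 days (136 − 30 = 106 remain).
Jul has 31 days (106 − 31 = 75 remain).
Aug has 31 days (75 − 31 = 44 remain).
Sep has 30 days (44 − 30 = 14 remain).
14 into Oct → Oct 14.

Oct 14, 1980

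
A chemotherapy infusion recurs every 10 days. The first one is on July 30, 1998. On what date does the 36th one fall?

The 36th occurrence is 35 intervals after the first: 35 × 10 = 350 days after July 30, 1998.
July has 31 days — 1 day to the end of July leaves 349.
August has 31 days (318 left).
September has 30 days (288 left).
October has 31 days (257 left).
November has 30 days (227 left).
December has 31 days (196 left).
January has 31 days (165 left).
February has 28 days (137 left).
March has 31 days (106 left).
April has 30 days (76 left).
May has 31 days (45 left).
June has 30 days (15 left).
15 days into July → July 15, 1999.

July 15, 1999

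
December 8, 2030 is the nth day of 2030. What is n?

342

Days in months before December: 31 + 28 + 31 + 30 + 31 + 30 + 31 + 31 + 30 + 31 + 30 = 334.
Plus 8 days into December → day 342.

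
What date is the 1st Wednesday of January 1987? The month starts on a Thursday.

January 1987 begins on a Thursday, so the first Wednesday is January 7 (6 days later).

7 January 1987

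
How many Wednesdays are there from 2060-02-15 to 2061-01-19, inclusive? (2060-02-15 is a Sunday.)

2060-02-15 is a Sunday; the first Wednesday on or after it is 2060-02-18 (3 days later).
From 2060-02-18 to 2061-01-19: 317 + 19 = 336 days (rest of 2060, to 2061-01-19 in 2061).
336 ÷ 7 = 48 full weeks with remainder 0, so 48 more Wednesdays after the first → 49.

49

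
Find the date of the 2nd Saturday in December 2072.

The first Saturday of December 2072 is December 3.
The 2nd Saturday is 1 weeks later: 3 + 7 = 10.

2072-12-10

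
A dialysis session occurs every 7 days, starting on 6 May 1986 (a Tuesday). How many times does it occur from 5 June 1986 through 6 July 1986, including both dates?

Occurrences land 7·i days after 6 May 1986 for i = 0, 1, 2, …
5 June 1986 is 30 days after the start; 30 ÷ 7 = 4 remainder 2; since the remainder is 2, round up to i = 5. First occurrence in the window: #6 on 10 June 1986 (5×7 = 35 days in).
6 July 1986 is 61 days after the start; 61 ÷ 7 = 8 remainder 5. Last occurrence in the window: #9 on 1 July 1986.
Occurrences #6 through #9: 4 in total.

4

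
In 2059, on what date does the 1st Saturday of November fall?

November 2059 begins on a Saturday, so the first Saturday is November 1.

2059-11-01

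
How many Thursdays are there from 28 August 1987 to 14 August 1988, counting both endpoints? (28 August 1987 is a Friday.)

28 August 1987 is a Friday; the first Thursday on or after it is 3 September 1987 (6 days later).
From 3 September 1987 to 14 August 1988: 119 + 227 = 346 days (rest of 1987, to 14 August 1988 in 1988).
346 ÷ 7 = 49 full weeks with remainder 3, so 49 more Thursdays after the first → 50.

50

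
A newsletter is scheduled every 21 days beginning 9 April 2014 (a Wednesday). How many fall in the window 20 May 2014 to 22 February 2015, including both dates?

14

Occurrences land 21·i days after 9 April 2014 for i = 0, 1, 2, …
20 May 2014 is 41 days after the start; 41 ÷ 21 = 1 remainder 20; since the remainder is 20, round up to i = 2. First occurrence in the window: #3 on 21 May 2014 (2×21 = 42 days in).
22 February 2015 is 319 days after the start; 319 ÷ 21 = 15 remainder 4. Last occurrence in the window: #16 on 18 February 2015.
Occurrences #3 through #16: 14 in total.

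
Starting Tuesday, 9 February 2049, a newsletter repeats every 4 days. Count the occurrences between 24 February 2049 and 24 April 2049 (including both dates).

Occurrences land 4·i days after 9 February 2049 for i = 0, 1, 2, …
24 February 2049 is 15 days after the start; 15 ÷ 4 = 3 remainder 3; since the remainder is 3, round up to i = 4. First occurrence in the window: #5 on 25 February 2049 (4×4 = 16 days in).
24 April 2049 is 74 days after the start; 74 ÷ 4 = 18 remainder 2. Last occurrence in the window: #19 on 22 April 2049.
Occurrences #5 through #19: 15 in total.

15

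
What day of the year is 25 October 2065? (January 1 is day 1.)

Days in months before October: 31 + 28 + 31 + 30 + 31 + 30 + 31 + 31 + 30 = 273.
Plus 25 days into October → day 298.

298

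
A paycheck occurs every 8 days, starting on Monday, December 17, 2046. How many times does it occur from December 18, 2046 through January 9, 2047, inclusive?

2

Occurrences land 8·i days after December 17, 2046 for i = 0, 1, 2, …
December 18, 2046 is 1 day after the start; 1 ÷ 8 = 0 remainder 1; since the remainder is 1, round up to i = 1. First occurrence in the window: #2 on December 25, 2046 (1×8 = 8 days in).
January 9, 2047 is 23 days after the start; 23 ÷ 8 = 2 remainder 7. Last occurrence in the window: #3 on January 2, 2047.
Occurrences #2 through #3: 2 in total.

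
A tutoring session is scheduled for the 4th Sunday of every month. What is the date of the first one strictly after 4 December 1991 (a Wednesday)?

22 December 1991

December 1991 starts on a Sunday; its first Sunday is the 1st, so the 4th Sunday is the 22nd — 22 December 1991.
22 December 1991 is after 4 December 1991, so that is the next one.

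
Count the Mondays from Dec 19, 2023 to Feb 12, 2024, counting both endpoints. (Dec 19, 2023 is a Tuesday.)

Dec 19, 2023 is a Tuesday; the first Monday on or after it is Dec 25, 2023 (6 days later).
From Dec 25, 2023 to Feb 12, 2024: 6 + 31 + 12 = 49 days (rest of Dec, Jan, Feb).
49 ÷ 7 = 7 full weeks with remainder 0, so 7 more Mondays after the first → 8.

8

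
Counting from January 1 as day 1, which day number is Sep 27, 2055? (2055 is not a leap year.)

Days in months before Sep: 31 + 28 + 31 + 30 + 31 + 30 + 31 + 31 = 243.
Plus 27 days into Sep → day 270.

270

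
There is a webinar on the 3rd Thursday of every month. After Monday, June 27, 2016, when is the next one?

July 21, 2016

June 2016 starts on a Wednesday; its first Thursday is the 2nd, so the 3rd Thursday is the 16th — June 16, 2016.
That is not after June 27, 2016, so look at July 2016.
July 2016 starts on a Friday; its first Thursday is the 7th, so the 3rd Thursday is the 21st — July 21, 2016.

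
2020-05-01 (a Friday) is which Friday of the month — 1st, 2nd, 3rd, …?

Day 1 falls in week ⌈1/7⌉ of the month.
Days 1–7 hold the 1st Friday, 8–14 the 2nd, 15–21 the 3rd, 22–28 the 4th, 29–31 the 5th.
1 is in the range for the 1st.

1st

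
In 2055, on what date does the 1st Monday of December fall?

The first Monday of December 2055 is December 6.

6 December 2055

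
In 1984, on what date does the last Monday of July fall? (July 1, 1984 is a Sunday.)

July 30, 1984

July 1984 begins on a Sunday, so the first Monday is July 2 (1 day later).
July 1984 has 31 days. Adding weeks: 2, 9, 16, 23, 30 — the last one ≤ 31 is the 30th.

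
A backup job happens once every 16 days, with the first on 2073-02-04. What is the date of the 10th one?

The 10th occurrence is 9 intervals after the first: 9 × 16 = 144 days after 2073-02-04.
February has 28 days — 24 days to the end of February leaves 120.
March has 31 days (89 left).
April has 30 days (59 left).
May has 31 days (28 left).
28 days into June → 2073-06-28.

2073-06-28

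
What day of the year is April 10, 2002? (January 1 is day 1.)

Days in months before April: 31 + 28 + 31 = 90.
Plus 10 days into April → day 100.

100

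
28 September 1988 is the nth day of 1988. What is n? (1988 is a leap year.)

Days in months before September: 31 + 29 + 31 + 30 + 31 + 30 + 31 + 31 = 244.
Plus 28 days into September → day 272.

272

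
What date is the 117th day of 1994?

Jan has 31 days (117 − 31 = 86 remain).
Feb has 28 days (86 − 28 = 58 remain).
Mar has 31 days (58 − 31 = 27 remain).
27 into Apr → Apr 27.

Apr 27, 1994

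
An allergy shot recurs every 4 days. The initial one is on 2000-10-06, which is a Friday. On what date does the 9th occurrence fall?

The 9th occurrence is 8 intervals after the first: 8 × 4 = 32 days after 2000-10-06.
October has 31 days — 25 days to the end of October leaves 7.
7 days into November → 2000-11-07.

2000-11-07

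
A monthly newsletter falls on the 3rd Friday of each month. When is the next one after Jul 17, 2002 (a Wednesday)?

Jul 2002 starts on a Monday; its first Friday is the 5th, so the 3rd Friday is the 19th — Jul 19, 2002.
Jul 19, 2002 is after Jul 17, 2002, so that is the next one.

Jul 19, 2002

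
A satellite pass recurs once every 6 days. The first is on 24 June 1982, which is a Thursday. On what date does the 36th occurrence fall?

The 36th occurrence is 35 intervals after the first: 35 × 6 = 210 days after 24 June 1982.
June has 30 days — 6 days to the end of June leaves 204.
July has 31 days (173 left).
August has 31 days (142 left).
September has 30 days (112 left).
October has 31 days (81 left).
November has 30 days (51 left).
December has 31 days (20 left).
20 days into January → 20 January 1983.

20 January 1983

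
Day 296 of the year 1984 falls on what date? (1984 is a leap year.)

22 October 1984

January has 31 days (296 − 31 = 265 remain).
February has 29 days (265 − 29 = 236 remain).
March has 31 days (236 − 31 = 205 remain).
April has 30 days (205 − 30 = 175 remain).
May has 31 days (175 − 31 = 144 remain).
June has 30 days (144 − 30 = 114 remain).
July has 31 days (114 − 31 = 83 remain).
August has 31 days (83 − 31 = 52 remain).
September has 30 days (52 − 30 = 22 remain).
22 into October → October 22.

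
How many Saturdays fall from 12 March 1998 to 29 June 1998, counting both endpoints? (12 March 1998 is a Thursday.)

16

12 March 1998 is a Thursday; the first Saturday on or after it is 14 March 1998 (2 days later).
From 14 March 1998 to 29 June 1998: 17 + 30 + 31 + 29 = 107 days (rest of March, April, May, June).
107 ÷ 7 = 15 full weeks with remainder 2, so 15 more Saturdays after the first → 16.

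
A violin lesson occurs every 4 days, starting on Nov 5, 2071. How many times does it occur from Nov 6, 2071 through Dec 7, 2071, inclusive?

8

Occurrences land 4·i days after Nov 5, 2071 for i = 0, 1, 2, …
Nov 6, 2071 is 1 day after the start; 1 ÷ 4 = 0 remainder 1; since the remainder is 1, round up to i = 1. First occurrence in the window: #2 on Nov 9, 2071 (1×4 = 4 days in).
Dec 7, 2071 is 32 days after the start; 32 ÷ 4 = 8 remainder 0. Last occurrence in the window: #9 on Dec 7, 2071.
Occurrences #2 through #9: 8 in total.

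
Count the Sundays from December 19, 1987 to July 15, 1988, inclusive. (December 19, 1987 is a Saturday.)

30

December 19, 1987 is a Saturday; the first Sunday on or after it is December 20, 1987 (1 day later).
From December 20, 1987 to July 15, 1988: 11 + 31 + 29 + 31 + 30 + 31 + 30 + 15 = 208 days (rest of December, January, February, March, April, May, June, July).
208 ÷ 7 = 29 full weeks with remainder 5, so 29 more Sundays after the first → 30.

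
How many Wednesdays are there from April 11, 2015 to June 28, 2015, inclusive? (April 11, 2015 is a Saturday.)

11

April 11, 2015 is a Saturday; the first Wednesday on or after it is April 15, 2015 (4 days later).
From April 15, 2015 to June 28, 2015: 15 + 31 + 28 = 74 days (rest of April, May, June).
74 ÷ 7 = 10 full weeks with remainder 4, so 10 more Wednesdays after the first → 11.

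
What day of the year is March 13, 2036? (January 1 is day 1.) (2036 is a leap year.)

Days in months before March: 31 + 29 = 60.
Plus 13 days into March → day 73.

73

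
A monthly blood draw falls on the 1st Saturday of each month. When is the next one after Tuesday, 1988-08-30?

August 1988 starts on a Monday, so its 1st Saturday is 1988-08-06 (5 days in).
That is not after 1988-08-30, so look at September 1988.
September 1988 starts on a Thursday, so its 1st Saturday is 1988-09-03 (2 days in).

1988-09-03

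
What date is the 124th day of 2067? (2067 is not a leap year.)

Jan has 31 days (124 − 31 = 93 remain).
Feb has 28 days (93 − 28 = 65 remain).
Mar has 31 days (65 − 31 = 34 remain).
Apr has 30 days (34 − 30 = 4 remain).
4 into May → May 4.

May 4, 2067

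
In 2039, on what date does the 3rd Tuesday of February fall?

2039-02-15

February 2039 begins on a Tuesday, so the first Tuesday is February 1.
The 3rd Tuesday is 2 weeks later: 1 + 14 = 15.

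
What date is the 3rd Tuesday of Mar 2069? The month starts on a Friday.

Mar 2069 begins on a Friday, so the first Tuesday is Mar 5 (4 days later).
The 3rd Tuesday is 2 weeks later: 5 + 14 = 19.

Mar 19, 2069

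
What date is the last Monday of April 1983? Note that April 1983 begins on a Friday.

April 1983 begins on a Friday, so the first Monday is April 4 (3 days later).
April 1983 has 30 days. Adding weeks: 4, 11, 18, 25 — the last one ≤ 30 is the 25th.

1983-04-25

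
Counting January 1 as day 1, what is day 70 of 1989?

March 11, 1989

January has 31 days (70 − 31 = 39 remain).
February has 28 days (39 − 28 = 11 remain).
11 into March → March 11.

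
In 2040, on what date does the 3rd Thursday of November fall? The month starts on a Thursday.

15 November 2040

November 2040 begins on a Thursday, so the first Thursday is November 1.
The 3rd Thursday is 2 weeks later: 1 + 14 = 15.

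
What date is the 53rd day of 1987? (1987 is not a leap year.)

January has 31 days (53 − 31 = 22 remain).
22 into February → February 22.

1987-02-22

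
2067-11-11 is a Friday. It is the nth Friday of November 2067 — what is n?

2nd

Day 11 falls in week ⌈11/7⌉ of the month.
Days 1–7 hold the 1st Friday, 8–14 the 2nd, 15–21 the 3rd, 22–28 the 4th, 29–31 the 5th.
11 is in the range for the 2nd.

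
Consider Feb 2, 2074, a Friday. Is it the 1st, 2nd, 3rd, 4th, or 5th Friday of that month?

1st

Day 2 falls in week ⌈2/7⌉ of the month.
Days 1–7 hold the 1st Friday, 8–14 the 2nd, 15–21 the 3rd, 22–28 the 4th, 29–31 the 5th.
2 is in the range for the 1st.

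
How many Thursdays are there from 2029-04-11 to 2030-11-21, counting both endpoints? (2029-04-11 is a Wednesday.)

2029-04-11 is a Wednesday; the first Thursday on or after it is 2029-04-12 (1 day later).
From 2029-04-12 to 2030-11-21: 263 + 325 = 588 days (rest of 2029, to 2030-11-21 in 2030).
588 ÷ 7 = 84 full weeks with remainder 0, so 84 more Thursdays after the first → 85.

85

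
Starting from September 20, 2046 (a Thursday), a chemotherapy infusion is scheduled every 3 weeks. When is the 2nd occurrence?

The 2nd occurrence is 1 interval after the first: 1 × 21 = 21 days after September 20, 2046.
September has 30 days — 10 days to the end of September leaves 11.
11 days into October → October 11, 2046.

October 11, 2046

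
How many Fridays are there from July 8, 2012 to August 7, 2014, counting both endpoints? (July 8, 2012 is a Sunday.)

108

July 8, 2012 is a Sunday; the first Friday on or after it is July 13, 2012 (5 days later).
From July 13, 2012 to August 7, 2014: 171 + 365 + 219 = 755 days (rest of 2012, 2013, to August 7, 2014 in 2014).
755 ÷ 7 = 107 full weeks with remainder 6, so 107 more Fridays after the first → 108.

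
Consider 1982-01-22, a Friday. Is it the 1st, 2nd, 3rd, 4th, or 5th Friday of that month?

4th

Day 22 falls in week ⌈22/7⌉ of the month.
Days 1–7 hold the 1st Friday, 8–14 the 2nd, 15–21 the 3rd, 22–28 the 4th, 29–31 the 5th.
22 is in the range for the 4th.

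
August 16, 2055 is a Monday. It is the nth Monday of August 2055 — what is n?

3rd

Day 16 falls in week ⌈16/7⌉ of the month.
Days 1–7 hold the 1st Monday, 8–14 the 2nd, 15–21 the 3rd, 22–28 the 4th, 29–31 the 5th.
16 is in the range for the 3rd.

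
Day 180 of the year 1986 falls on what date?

January has 31 days (180 − 31 = 149 remain).
February has 28 days (149 − 28 = 121 remain).
March has 31 days (121 − 31 = 90 remain).
April has 30 days (90 − 30 = 60 remain).
May has 31 days (60 − 31 = 29 remain).
29 into June → June 29.

June 29, 1986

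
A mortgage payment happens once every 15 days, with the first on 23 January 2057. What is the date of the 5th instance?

24 March 2057

The 5th occurrence is 4 intervals after the first: 4 × 15 = 60 days after 23 January 2057.
January has 31 days — 8 days to the end of January leaves 52.
February has 28 days (24 left).
24 days into March → 24 March 2057.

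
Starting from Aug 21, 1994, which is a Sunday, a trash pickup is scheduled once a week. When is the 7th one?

Oct 2, 1994

The 7th occurrence is 6 intervals after the first: 6 × 7 = 42 days after Aug 21, 1994.
Aug has 31 days — 10 days to the end of Aug leaves 32.
Sep has 30 days (2 left).
2 days into Oct → Oct 2, 1994.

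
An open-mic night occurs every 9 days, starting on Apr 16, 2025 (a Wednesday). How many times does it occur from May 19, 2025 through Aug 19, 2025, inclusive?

10

Occurrences land 9·i days after Apr 16, 2025 for i = 0, 1, 2, …
May 19, 2025 is 33 days after the start; 33 ÷ 9 = 3 remainder 6; since the remainder is 6, round up to i = 4. First occurrence in the window: #5 on May 22, 2025 (4×9 = 36 days in).
Aug 19, 2025 is 125 days after the start; 125 ÷ 9 = 13 remainder 8. Last occurrence in the window: #14 on Aug 11, 2025.
Occurrences #5 through #14: 10 in total.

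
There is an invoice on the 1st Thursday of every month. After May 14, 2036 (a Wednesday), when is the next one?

May 2036 starts on a Thursday, so its 1st Thursday is May 1, 2036.
That is not after May 14, 2036, so look at Jun 2036.
Jun 2036 starts on a Sunday, so its 1st Thursday is Jun 5, 2036 (4 days in).

Jun 5, 2036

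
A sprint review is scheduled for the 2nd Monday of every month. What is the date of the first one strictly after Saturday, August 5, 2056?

August 2056 starts on a Tuesday; its first Monday is the 7th, so the 2nd Monday is the 14th — August 14, 2056.
August 14, 2056 is after August 5, 2056, so that is the next one.

August 14, 2056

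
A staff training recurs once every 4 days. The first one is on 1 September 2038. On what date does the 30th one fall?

The 30th occurrence is 29 intervals after the first: 29 × 4 = 116 days after 1 September 2038.
September has 30 days — 29 days to the end of September leaves 87.
October has 31 days (56 left).
November has 30 days (26 left).
26 days into December → 26 December 2038.

26 December 2038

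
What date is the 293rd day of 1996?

1996-10-19

January has 31 days (293 − 31 = 262 remain).
February has 29 days (262 − 29 = 233 remain).
March has 31 days (233 − 31 = 202 remain).
April has 30 days (202 − 30 = 172 remain).
May has 31 days (172 − 31 = 141 remain).
June has 30 days (141 − 30 = 111 remain).
July has 31 days (111 − 31 = 80 remain).
August has 31 days (80 − 31 = 49 remain).
September has 30 days (49 − 30 = 19 remain).
19 into October → October 19.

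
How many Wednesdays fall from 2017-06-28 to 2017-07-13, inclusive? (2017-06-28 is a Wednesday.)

2017-06-28 is a Wednesday; the first Wednesday on or after it is 2017-06-28.
From 2017-06-28 to 2017-07-13: 2 + 13 = 15 days (rest of June, July).
15 ÷ 7 = 2 full weeks with remainder 1, so 2 more Wednesdays after the first → 3.

3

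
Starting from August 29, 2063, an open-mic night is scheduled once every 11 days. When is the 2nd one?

September 9, 2063

The 2nd occurrence is 1 interval after the first: 1 × 11 = 11 days after August 29, 2063.
August has 31 days — 2 days to the end of August leaves 9.
9 days into September → September 9, 2063.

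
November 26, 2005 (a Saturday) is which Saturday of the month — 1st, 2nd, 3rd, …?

4th

Day 26 falls in week ⌈26/7⌉ of the month.
Days 1–7 hold the 1st Saturday, 8–14 the 2nd, 15–21 the 3rd, 22–28 the 4th, 29–31 the 5th.
26 is in the range for the 4th.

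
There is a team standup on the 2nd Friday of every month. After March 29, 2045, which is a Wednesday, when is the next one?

March 2045 starts on a Wednesday; its first Friday is the 3rd, so the 2nd Friday is the 10th — March 10, 2045.
That is not after March 29, 2045, so look at April 2045.
April 2045 starts on a Saturday; its first Friday is the 7th, so the 2nd Friday is the 14th — April 14, 2045.

April 14, 2045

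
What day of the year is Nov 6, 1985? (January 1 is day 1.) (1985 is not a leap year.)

Days in months before Nov: 31 + 28 + 31 + 30 + 31 + 30 + 31 + 31 + 30 + 31 = 304.
Plus 6 days into Nov → day 310.

310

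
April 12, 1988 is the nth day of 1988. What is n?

103

Days in months before April: 31 + 29 + 31 = 91.
Plus 12 days into April → day 103.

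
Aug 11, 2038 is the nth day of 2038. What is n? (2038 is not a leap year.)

Days in months before Aug: 31 + 28 + 31 + 30 + 31 + 30 + 31 = 212.
Plus 11 days into Aug → day 223.

223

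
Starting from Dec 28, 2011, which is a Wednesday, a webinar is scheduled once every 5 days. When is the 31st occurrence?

The 31st occurrence is 30 intervals after the first: 30 × 5 = 150 days after Dec 28, 2011.
Dec has 31 days — 3 days to the end of Dec leaves 147.
Jan has 31 days (116 left).
Feb has 29 days (87 left).
Mar has 31 days (56 left).
Apr has 30 days (26 left).
26 days into May → May 26, 2012.

May 26, 2012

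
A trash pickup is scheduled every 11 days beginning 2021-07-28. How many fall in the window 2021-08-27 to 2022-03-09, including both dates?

18

Occurrences land 11·i days after 2021-07-28 for i = 0, 1, 2, …
2021-08-27 is 30 days after the start; 30 ÷ 11 = 2 remainder 8; since the remainder is 8, round up to i = 3. First occurrence in the window: #4 on 2021-08-30 (3×11 = 33 days in).
2022-03-09 is 224 days after the start; 224 ÷ 11 = 20 remainder 4. Last occurrence in the window: #21 on 2022-03-05.
Occurrences #4 through #21: 18 in total.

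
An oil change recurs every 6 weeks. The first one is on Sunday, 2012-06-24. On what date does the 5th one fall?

2012-12-09

The 5th occurrence is 4 intervals after the first: 4 × 42 = 168 days after 2012-06-24.
June has 30 days — 6 days to the end of June leaves 162.
July has 31 days (131 left).
August has 31 days (100 left).
September has 30 days (70 left).
October has 31 days (39 left).
November has 30 days (9 left).
9 days into December → 2012-12-09.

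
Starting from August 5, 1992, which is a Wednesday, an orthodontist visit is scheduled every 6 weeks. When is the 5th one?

January 20, 1993

The 5th occurrence is 4 intervals after the first: 4 × 42 = 168 days after August 5, 1992.
August has 31 days — 26 days to the end of August leaves 142.
September has 30 days (112 left).
October has 31 days (81 left).
November has 30 days (51 left).
December has 31 days (20 left).
20 days into January → January 20, 1993.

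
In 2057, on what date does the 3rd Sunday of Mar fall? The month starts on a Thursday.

Mar 2057 begins on a Thursday, so the first Sunday is Mar 4 (3 days later).
The 3rd Sunday is 2 weeks later: 4 + 14 = 18.

Mar 18, 2057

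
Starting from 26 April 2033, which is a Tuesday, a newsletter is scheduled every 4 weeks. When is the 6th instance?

13 September 2033

The 6th occurrence is 5 intervals after the first: 5 × 28 = 140 days after 26 April 2033.
April has 30 days — 4 days to the end of April leaves 136.
May has 31 days (105 left).
June has 30 days (75 left).
July has 31 days (44 left).
August has 31 days (13 left).
13 days into September → 13 September 2033.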